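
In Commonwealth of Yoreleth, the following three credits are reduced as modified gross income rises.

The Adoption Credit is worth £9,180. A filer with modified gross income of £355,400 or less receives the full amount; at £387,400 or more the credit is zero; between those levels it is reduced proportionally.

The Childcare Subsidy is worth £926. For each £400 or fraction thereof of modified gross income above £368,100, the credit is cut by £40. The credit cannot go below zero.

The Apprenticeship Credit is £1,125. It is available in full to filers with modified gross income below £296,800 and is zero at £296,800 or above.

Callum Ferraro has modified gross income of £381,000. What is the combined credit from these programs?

£1,836

Adoption Credit: £381,000 is £25,600 into a £32,000 phase-out range, leaving 6,400/32,000 of the credit: £9,180 × 6,400/32,000 = £1,836.
Childcare Subsidy: income exceeds £368,100 by £12,900 → 33 increments × £40 = £1,320 ≥ base, so the credit is £0.
Apprenticeship Credit: £381,000 meets or exceeds the £296,800 cutoff, so the credit is £0.
Total: £1,836 + £0 + £0 = £1,836.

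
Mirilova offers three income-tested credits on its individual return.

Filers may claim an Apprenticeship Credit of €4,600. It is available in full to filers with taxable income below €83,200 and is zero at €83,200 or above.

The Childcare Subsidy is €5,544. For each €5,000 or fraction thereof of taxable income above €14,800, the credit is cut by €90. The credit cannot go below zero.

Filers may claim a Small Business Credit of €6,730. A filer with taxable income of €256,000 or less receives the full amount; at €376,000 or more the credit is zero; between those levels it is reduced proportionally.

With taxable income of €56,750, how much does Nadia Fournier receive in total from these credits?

Apprenticeship Credit: €56,750 is below the €83,200 cutoff, so the full €4,600 applies.
Childcare Subsidy: income exceeds €14,800 by €41,950, which is 9 full-or-partial €5,000 increments; reduction = 9 × €90 = €810, leaving €4,734.
Small Business Credit: €56,750 is at or below the €256,000 threshold, so the full €6,730 applies.
Total: €4,600 + €4,734 + €6,730 = €16,064.

€16,064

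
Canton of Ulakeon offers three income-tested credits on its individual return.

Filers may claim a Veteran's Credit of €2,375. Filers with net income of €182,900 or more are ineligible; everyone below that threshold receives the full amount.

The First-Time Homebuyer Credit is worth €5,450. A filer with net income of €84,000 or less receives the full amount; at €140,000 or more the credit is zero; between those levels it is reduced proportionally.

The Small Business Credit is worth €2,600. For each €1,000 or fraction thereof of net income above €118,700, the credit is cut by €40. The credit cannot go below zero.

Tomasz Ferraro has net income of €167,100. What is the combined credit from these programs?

€3,015

Veteran's Credit: €167,100 is below the €182,900 cutoff, so the full €2,375 applies.
First-Time Homebuyer Credit: €167,100 is at or above €140,000, so the credit is €0.
Small Business Credit: income exceeds €118,700 by €48,400, which is 49 full-or-partial €1,000 increments; reduction = 49 × €40 = €1,960, leaving €640.
Total: €2,375 + €0 + €640 = €3,015.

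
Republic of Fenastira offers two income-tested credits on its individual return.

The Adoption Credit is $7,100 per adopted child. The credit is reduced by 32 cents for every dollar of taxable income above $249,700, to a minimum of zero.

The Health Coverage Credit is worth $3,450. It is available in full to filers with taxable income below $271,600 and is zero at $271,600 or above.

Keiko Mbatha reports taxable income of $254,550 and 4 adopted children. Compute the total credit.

Adoption Credit: base = 4 × $7,100 = $28,400. 32% of the $4,850 excess over $249,700 is $1,552; credit = $28,400 − $1,552 = $26,848.
Health Coverage Credit: $254,550 is below the $271,600 cutoff, so the full $3,450 applies.
Total: $26,848 + $3,450 = $30,298.

$30,298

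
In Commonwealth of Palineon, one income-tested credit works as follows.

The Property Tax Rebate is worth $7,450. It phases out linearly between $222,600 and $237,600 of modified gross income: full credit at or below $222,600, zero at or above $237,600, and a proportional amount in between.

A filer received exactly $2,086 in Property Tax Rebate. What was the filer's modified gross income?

$2,086 is 2,086/7,450 of the full $7,450, so 5,364/7,450 of the $15,000 range has been used: income = $222,600 + $15,000 × 5,364/7,450 = $233,400.

$233,400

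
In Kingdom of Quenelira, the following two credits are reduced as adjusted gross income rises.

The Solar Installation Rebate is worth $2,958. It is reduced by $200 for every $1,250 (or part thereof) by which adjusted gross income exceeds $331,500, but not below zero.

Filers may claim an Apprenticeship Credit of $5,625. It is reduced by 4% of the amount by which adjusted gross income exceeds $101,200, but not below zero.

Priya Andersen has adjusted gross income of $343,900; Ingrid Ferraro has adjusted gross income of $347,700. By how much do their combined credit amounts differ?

$600

Priya ($343,900): Solar Installation Rebate: income exceeds $331,500 by $12,400, which is 10 full-or-partial $1,250 increments; reduction = 10 × $200 = $2,000, leaving $958. Apprenticeship Credit: 4% of the $242,700 excess over $101,200 is $9,708 ≥ base, so the credit is $0. total $958 + $0 = $958
Ingrid ($347,700): Solar Installation Rebate: income exceeds $331,500 by $16,200, which is 13 full-or-partial $1,250 increments; reduction = 13 × $200 = $2,600, leaving $358. Apprenticeship Credit: 4% of the $246,500 excess over $101,200 is $9,860 ≥ base, so the credit is $0. total $358 + $0 = $358
Difference: |$958 − $358| = $600.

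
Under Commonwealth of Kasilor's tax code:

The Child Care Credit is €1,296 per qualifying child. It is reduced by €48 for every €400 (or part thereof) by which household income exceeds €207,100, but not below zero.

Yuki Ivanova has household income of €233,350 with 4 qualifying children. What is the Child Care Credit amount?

Child Care Credit: base = 4 × €1,296 = €5,184. income exceeds €207,100 by €26,250, which is 66 full-or-partial €400 increments; reduction = 66 × €48 = €3,168, leaving €2,016.

€2,016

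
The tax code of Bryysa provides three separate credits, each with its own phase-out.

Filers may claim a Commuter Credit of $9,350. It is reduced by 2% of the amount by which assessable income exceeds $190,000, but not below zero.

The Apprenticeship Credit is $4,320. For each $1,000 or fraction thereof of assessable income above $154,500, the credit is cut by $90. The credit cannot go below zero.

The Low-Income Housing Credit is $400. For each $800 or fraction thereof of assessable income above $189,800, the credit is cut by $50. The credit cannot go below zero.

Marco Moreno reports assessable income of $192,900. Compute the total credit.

Commuter Credit: 2% of the $2,900 excess over $190,000 is $58; credit = $9,350 − $58 = $9,292.
Apprenticeship Credit: income exceeds $154,500 by $38,400, which is 39 full-or-partial $1,000 increments; reduction = 39 × $90 = $3,510, leaving $810.
Low-Income Housing Credit: income exceeds $189,800 by $3,100, which is 4 full-or-partial $800 increments; reduction = 4 × $50 = $200, leaving $200.
Total: $9,292 + $810 + $200 = $10,302.

$10,302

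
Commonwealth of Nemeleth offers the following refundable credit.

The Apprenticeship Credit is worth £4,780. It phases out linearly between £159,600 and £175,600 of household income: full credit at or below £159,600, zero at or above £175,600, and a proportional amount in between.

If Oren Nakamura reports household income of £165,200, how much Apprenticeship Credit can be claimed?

Apprenticeship Credit: £165,200 is £5,600 into a £16,000 phase-out range, leaving 10,400/16,000 of the credit: £4,780 × 10,400/16,000 = £3,107.

£3,107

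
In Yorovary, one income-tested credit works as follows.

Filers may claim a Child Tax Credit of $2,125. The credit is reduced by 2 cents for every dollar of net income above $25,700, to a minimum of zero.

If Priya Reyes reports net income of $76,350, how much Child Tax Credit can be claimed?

$1,112

Child Tax Credit: 2% of the $50,650 excess over $25,700 is $1,013; credit = $2,125 − $1,013 = $1,112.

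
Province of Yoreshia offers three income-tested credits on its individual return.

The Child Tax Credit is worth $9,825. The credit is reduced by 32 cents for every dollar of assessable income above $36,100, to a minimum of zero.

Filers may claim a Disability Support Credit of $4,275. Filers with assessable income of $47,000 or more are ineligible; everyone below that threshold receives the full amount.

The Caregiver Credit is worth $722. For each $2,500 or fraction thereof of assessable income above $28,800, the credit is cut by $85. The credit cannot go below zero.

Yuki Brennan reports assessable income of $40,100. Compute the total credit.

$13,117

Child Tax Credit: 32% of the $4,000 excess over $36,100 is $1,280; credit = $9,825 − $1,280 = $8,545.
Disability Support Credit: $40,100 is below the $47,000 cutoff, so the full $4,275 applies.
Caregiver Credit: income exceeds $28,800 by $11,300, which is 5 full-or-partial $2,500 increments; reduction = 5 × $85 = $425, leaving $297.
Total: $8,545 + $4,275 + $297 = $13,117.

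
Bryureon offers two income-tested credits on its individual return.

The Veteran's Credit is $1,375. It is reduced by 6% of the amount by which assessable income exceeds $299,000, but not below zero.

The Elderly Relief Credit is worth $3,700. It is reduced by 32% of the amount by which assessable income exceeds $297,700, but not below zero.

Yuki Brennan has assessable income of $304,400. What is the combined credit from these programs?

$2,607

Veteran's Credit: 6% of the $5,400 excess over $299,000 is $324; credit = $1,375 − $324 = $1,051.
Elderly Relief Credit: 32% of the $6,700 excess over $297,700 is $2,144; credit = $3,700 − $2,144 = $1,556.
Total: $1,051 + $1,556 = $2,607.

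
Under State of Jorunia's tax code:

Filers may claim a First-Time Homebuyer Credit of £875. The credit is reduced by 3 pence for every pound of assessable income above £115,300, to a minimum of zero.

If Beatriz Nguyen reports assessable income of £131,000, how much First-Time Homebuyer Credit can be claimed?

£404

First-Time Homebuyer Credit: 3% of the £15,700 excess over £115,300 is £471; credit = £875 − £471 = £404.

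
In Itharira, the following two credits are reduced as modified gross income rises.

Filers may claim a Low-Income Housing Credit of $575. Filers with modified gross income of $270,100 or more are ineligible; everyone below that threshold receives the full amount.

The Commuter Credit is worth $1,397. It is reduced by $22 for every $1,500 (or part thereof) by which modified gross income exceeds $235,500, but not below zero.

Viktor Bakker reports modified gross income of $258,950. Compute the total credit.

$1,620

Low-Income Housing Credit: $258,950 is below the $270,100 cutoff, so the full $575 applies.
Commuter Credit: income exceeds $235,500 by $23,450, which is 16 full-or-partial $1,500 increments; reduction = 16 × $22 = $352, leaving $1,045.
Total: $575 + $1,045 = $1,620.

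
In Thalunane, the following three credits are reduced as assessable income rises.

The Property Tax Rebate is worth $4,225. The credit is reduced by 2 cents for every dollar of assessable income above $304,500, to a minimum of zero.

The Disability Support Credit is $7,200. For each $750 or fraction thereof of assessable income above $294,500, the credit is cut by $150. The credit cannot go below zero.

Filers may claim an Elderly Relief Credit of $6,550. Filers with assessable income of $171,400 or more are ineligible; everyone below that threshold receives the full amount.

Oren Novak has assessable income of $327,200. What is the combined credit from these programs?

$4,371

Property Tax Rebate: 2% of the $22,700 excess over $304,500 is $454; credit = $4,225 − $454 = $3,771.
Disability Support Credit: income exceeds $294,500 by $32,700, which is 44 full-or-partial $750 increments; reduction = 44 × $150 = $6,600, leaving $600.
Elderly Relief Credit: $327,200 meets or exceeds the $171,400 cutoff, so the credit is $0.
Total: $3,771 + $600 + $0 = $4,371.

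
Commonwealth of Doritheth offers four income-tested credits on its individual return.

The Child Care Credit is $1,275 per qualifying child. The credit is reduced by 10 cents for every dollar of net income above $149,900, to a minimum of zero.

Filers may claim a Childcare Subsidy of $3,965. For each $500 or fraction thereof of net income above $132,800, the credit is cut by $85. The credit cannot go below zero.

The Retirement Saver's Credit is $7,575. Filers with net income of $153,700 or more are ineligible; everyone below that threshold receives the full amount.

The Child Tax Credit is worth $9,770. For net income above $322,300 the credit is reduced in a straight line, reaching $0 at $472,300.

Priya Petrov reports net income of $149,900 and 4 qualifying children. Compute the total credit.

$23,435

Child Care Credit: base = 4 × $1,275 = $5,100. $149,900 is at or below the $149,900 threshold, so the full $5,100 applies.
Childcare Subsidy: income exceeds $132,800 by $17,100, which is 35 full-or-partial $500 increments; reduction = 35 × $85 = $2,975, leaving $990.
Retirement Saver's Credit: $149,900 is below the $153,700 cutoff, so the full $7,575 applies.
Child Tax Credit: $149,900 is at or below the $322,300 threshold, so the full $9,770 applies.
Total: $5,100 + $990 + $7,575 + $9,770 = $23,435.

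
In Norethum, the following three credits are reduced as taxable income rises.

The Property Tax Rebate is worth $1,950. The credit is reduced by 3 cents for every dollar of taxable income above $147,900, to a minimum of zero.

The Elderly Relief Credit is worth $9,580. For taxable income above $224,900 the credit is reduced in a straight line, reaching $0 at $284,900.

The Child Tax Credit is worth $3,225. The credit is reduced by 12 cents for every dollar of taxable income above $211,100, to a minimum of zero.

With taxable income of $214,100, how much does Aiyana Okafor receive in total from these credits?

Property Tax Rebate: 3% of the $66,200 excess over $147,900 is $1,986 ≥ base, so the credit is $0.
Elderly Relief Credit: $214,100 is at or below the $224,900 threshold, so the full $9,580 applies.
Child Tax Credit: 12% of the $3,000 excess over $211,100 is $360; credit = $3,225 − $360 = $2,865.
Total: $0 + $9,580 + $2,865 = $12,445.

$12,445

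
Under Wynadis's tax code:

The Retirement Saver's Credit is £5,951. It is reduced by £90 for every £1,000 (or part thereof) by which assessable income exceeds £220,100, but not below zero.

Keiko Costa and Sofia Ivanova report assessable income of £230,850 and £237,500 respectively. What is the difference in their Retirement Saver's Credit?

£630

Keiko (£230,850): Retirement Saver's Credit: income exceeds £220,100 by £10,750, which is 11 full-or-partial £1,000 increments; reduction = 11 × £90 = £990, leaving £4,961.
Sofia (£237,500): Retirement Saver's Credit: income exceeds £220,100 by £17,400, which is 18 full-or-partial £1,000 increments; reduction = 18 × £90 = £1,620, leaving £4,331.
Difference: |£4,961 − £4,331| = £630.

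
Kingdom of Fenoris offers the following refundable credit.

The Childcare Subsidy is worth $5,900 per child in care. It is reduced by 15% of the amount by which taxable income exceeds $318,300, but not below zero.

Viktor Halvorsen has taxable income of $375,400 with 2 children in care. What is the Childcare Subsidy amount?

Childcare Subsidy: base = 2 × $5,900 = $11,800. 15% of the $57,100 excess over $318,300 is $8,565; credit = $11,800 − $8,565 = $3,235.

$3,235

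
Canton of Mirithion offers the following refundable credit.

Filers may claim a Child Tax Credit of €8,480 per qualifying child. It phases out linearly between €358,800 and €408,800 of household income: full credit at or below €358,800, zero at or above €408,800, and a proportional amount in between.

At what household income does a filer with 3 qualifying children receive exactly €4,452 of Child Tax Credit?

Full credit = 3 × €8,480 = €25,440.
€4,452 is 4,452/25,440 of the full €25,440, so 20,988/25,440 of the €50,000 range has been used: income = €358,800 + €50,000 × 20,988/25,440 = €400,050.

€400,050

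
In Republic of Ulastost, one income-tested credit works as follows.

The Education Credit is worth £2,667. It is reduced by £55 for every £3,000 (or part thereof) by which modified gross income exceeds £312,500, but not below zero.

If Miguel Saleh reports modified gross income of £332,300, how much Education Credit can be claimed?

£2,282

Education Credit: income exceeds £312,500 by £19,800, which is 7 full-or-partial £3,000 increments; reduction = 7 × £55 = £385, leaving £2,282.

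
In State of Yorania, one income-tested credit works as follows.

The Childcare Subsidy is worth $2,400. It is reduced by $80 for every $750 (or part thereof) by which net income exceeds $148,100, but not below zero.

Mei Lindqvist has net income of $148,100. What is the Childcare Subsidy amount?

Childcare Subsidy: $148,100 is at or below the $148,100 threshold, so the full $2,400 applies.

$2,400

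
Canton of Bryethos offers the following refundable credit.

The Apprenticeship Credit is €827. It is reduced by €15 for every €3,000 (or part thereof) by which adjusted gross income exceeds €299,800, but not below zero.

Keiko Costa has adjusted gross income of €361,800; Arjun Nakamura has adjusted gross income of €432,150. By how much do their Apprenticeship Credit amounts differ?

€360

Keiko (€361,800): Apprenticeship Credit: income exceeds €299,800 by €62,000, which is 21 full-or-partial €3,000 increments; reduction = 21 × €15 = €315, leaving €512.
Arjun (€432,150): Apprenticeship Credit: income exceeds €299,800 by €132,350, which is 45 full-or-partial €3,000 increments; reduction = 45 × €15 = €675, leaving €152.
Difference: |€512 − €152| = €360.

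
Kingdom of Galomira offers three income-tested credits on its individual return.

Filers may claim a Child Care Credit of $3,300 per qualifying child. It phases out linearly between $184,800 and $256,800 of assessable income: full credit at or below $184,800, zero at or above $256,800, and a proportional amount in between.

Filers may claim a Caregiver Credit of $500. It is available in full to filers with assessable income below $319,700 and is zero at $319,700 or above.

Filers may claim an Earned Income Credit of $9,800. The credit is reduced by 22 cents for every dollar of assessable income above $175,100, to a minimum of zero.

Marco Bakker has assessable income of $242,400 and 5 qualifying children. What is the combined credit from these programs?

$3,800

Child Care Credit: base = 5 × $3,300 = $16,500. $242,400 is $57,600 into a $72,000 phase-out range, leaving 14,400/72,000 of the credit: $16,500 × 14,400/72,000 = $3,300.
Caregiver Credit: $242,400 is below the $319,700 cutoff, so the full $500 applies.
Earned Income Credit: 22% of the $67,300 excess over $175,100 is $14,806 ≥ base, so the credit is $0.
Total: $3,300 + $500 + $0 = $3,800.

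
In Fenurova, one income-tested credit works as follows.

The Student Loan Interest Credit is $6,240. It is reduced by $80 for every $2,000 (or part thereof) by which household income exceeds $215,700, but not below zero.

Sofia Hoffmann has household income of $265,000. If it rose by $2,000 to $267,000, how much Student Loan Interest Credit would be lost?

At $265,000 — income exceeds $215,700 by $49,300, which is 25 full-or-partial $2,000 increments; reduction = 25 × $80 = $2,000, leaving $4,240.
At $267,000 — income exceeds $215,700 by $51,300, which is 26 full-or-partial $2,000 increments; reduction = 26 × $80 = $2,080, leaving $4,160.
Lost: $4,240 − $4,160 = $80.

$80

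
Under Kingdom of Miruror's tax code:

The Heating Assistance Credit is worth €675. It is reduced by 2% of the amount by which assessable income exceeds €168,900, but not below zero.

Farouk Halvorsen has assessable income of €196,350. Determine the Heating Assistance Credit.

€126

Heating Assistance Credit: 2% of the €27,450 excess over €168,900 is €549; credit = €675 − €549 = €126.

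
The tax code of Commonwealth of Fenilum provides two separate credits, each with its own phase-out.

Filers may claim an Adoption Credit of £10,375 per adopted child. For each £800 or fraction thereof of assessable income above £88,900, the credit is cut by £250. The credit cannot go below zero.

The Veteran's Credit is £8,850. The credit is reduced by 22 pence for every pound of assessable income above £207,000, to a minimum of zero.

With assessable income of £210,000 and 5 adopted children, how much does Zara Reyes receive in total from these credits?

Adoption Credit: base = 5 × £10,375 = £51,875. income exceeds £88,900 by £121,100, which is 152 full-or-partial £800 increments; reduction = 152 × £250 = £38,000, leaving £13,875.
Veteran's Credit: 22% of the £3,000 excess over £207,000 is £660; credit = £8,850 − £660 = £8,190.
Total: £13,875 + £8,190 = £22,065.

£22,065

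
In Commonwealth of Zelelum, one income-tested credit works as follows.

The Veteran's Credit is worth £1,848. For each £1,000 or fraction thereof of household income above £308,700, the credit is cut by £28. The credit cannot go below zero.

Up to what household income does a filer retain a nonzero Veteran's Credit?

£373,700

After 65 increments the reduction is 65 × £28 = £1,820, leaving £28; one more increment wipes it out. Increment 65 ends at excess 65 × £1,000 = £65,000, so the highest qualifying income is £308,700 + £65,000 = £373,700.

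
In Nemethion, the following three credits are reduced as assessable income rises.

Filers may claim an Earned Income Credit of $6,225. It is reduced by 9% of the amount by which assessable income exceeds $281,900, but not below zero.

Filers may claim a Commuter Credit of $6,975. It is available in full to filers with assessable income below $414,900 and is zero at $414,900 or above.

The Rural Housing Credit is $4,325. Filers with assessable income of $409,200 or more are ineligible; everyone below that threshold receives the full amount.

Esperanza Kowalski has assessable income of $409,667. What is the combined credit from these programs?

Earned Income Credit: 9% of the $127,767 excess over $281,900 is $11,499.03 ≥ base, so the credit is $0.
Commuter Credit: $409,667 is below the $414,900 cutoff, so the full $6,975 applies.
Rural Housing Credit: $409,667 meets or exceeds the $409,200 cutoff, so the credit is $0.
Total: $0 + $6,975 + $0 = $6,975.

$6,975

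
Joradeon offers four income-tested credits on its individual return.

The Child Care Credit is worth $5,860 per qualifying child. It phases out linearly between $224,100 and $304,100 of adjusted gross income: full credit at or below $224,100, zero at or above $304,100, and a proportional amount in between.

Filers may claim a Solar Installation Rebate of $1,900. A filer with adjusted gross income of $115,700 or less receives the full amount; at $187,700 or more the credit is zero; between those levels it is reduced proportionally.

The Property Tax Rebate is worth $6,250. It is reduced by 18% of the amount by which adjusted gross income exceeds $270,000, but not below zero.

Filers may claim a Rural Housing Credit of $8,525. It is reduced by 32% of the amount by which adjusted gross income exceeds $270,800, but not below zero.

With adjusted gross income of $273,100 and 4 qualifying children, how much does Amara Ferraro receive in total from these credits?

$22,564

Child Care Credit: base = 4 × $5,860 = $23,440. $273,100 is $49,000 into a $80,000 phase-out range, leaving 31,000/80,000 of the credit: $23,440 × 31,000/80,000 = $9,083.
Solar Installation Rebate: $273,100 is at or above $187,700, so the credit is $0.
Property Tax Rebate: 18% of the $3,100 excess over $270,000 is $558; credit = $6,250 − $558 = $5,692.
Rural Housing Credit: 32% of the $2,300 excess over $270,800 is $736; credit = $8,525 − $736 = $7,789.
Total: $9,083 + $0 + $5,692 + $7,789 = $22,564.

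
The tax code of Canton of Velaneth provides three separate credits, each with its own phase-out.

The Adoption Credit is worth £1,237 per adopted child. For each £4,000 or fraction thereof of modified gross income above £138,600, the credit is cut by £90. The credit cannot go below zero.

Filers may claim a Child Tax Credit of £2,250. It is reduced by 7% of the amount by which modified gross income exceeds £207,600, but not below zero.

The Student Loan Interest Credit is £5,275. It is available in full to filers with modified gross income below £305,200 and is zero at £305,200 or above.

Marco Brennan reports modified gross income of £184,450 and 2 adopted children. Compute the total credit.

Adoption Credit: base = 2 × £1,237 = £2,474. income exceeds £138,600 by £45,850, which is 12 full-or-partial £4,000 increments; reduction = 12 × £90 = £1,080, leaving £1,394.
Child Tax Credit: £184,450 is at or below the £207,600 threshold, so the full £2,250 applies.
Student Loan Interest Credit: £184,450 is below the £305,200 cutoff, so the full £5,275 applies.
Total: £1,394 + £2,250 + £5,275 = £8,919.

£8,919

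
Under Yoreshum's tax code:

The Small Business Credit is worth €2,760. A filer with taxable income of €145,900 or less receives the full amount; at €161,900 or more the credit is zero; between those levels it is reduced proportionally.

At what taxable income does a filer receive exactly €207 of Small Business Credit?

€207 is 207/2,760 of the full €2,760, so 2,553/2,760 of the €16,000 range has been used: income = €145,900 + €16,000 × 2,553/2,760 = €160,700.

€160,700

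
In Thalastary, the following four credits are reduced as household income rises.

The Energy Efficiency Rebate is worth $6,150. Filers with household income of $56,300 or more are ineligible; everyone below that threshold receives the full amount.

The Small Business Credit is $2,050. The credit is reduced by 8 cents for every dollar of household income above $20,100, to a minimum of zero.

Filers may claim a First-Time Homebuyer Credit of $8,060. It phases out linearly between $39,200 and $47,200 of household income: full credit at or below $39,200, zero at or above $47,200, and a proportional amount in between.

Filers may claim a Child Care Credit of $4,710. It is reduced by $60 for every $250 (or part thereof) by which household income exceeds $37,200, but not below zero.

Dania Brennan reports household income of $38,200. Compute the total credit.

Energy Efficiency Rebate: $38,200 is below the $56,300 cutoff, so the full $6,150 applies.
Small Business Credit: 8% of the $18,100 excess over $20,100 is $1,448; credit = $2,050 − $1,448 = $602.
First-Time Homebuyer Credit: $38,200 is at or below the $39,200 threshold, so the full $8,060 applies.
Child Care Credit: income exceeds $37,200 by $1,000, which is 4 full-or-partial $250 increments; reduction = 4 × $60 = $240, leaving $4,470.
Total: $6,150 + $602 + $8,060 + $4,470 = $19,282.

$19,282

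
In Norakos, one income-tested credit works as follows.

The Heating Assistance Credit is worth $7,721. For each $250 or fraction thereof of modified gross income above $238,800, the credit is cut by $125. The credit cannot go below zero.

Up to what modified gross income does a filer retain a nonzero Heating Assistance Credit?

$254,050

After 61 increments the reduction is 61 × $125 = $7,625, leaving $96; one more increment wipes it out. Increment 61 ends at excess 61 × $250 = $15,250, so the highest qualifying income is $238,800 + $15,250 = $254,050.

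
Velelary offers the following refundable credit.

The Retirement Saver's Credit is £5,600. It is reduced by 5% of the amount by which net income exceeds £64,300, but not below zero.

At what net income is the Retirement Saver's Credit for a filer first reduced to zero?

The credit falls by 5% of each pound above £64,300, so it reaches zero when the excess is £5,600 / 5% = £112,000: income = £64,300 + £112,000 = £176,300.

£176,300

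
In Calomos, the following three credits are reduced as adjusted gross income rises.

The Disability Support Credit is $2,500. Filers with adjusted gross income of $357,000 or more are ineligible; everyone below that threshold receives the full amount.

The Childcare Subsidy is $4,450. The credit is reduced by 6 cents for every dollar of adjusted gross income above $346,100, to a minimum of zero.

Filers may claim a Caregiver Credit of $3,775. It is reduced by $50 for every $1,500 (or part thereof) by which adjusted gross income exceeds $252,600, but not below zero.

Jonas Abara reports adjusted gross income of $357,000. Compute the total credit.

Disability Support Credit: $357,000 meets or exceeds the $357,000 cutoff, so the credit is $0.
Childcare Subsidy: 6% of the $10,900 excess over $346,100 is $654; credit = $4,450 − $654 = $3,796.
Caregiver Credit: income exceeds $252,600 by $104,400, which is 70 full-or-partial $1,500 increments; reduction = 70 × $50 = $3,500, leaving $275.
Total: $0 + $3,796 + $275 = $4,071.

$4,071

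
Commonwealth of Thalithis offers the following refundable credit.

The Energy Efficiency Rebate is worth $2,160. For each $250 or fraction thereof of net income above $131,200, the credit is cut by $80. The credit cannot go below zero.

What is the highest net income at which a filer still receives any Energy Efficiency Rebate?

After 26 increments the reduction is 26 × $80 = $2,080, leaving $80; one more increment wipes it out. Increment 26 ends at excess 26 × $250 = $6,500, so the highest qualifying income is $131,200 + $6,500 = $137,700.

$137,700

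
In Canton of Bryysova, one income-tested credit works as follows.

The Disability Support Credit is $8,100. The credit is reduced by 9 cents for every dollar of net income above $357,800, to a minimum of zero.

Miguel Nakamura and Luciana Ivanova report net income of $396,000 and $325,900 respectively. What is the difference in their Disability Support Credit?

Miguel ($396,000): Disability Support Credit: 9% of the $38,200 excess over $357,800 is $3,438; credit = $8,100 − $3,438 = $4,662.
Luciana ($325,900): Disability Support Credit: $325,900 is at or below the $357,800 threshold, so the full $8,100 applies.
Difference: |$4,662 − $8,100| = $3,438.

$3,438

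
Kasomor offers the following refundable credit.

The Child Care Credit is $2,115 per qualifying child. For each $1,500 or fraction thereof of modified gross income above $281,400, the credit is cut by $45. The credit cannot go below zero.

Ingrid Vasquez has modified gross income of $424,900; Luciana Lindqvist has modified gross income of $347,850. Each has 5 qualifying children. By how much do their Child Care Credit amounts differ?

$2,295

Ingrid ($424,900): Child Care Credit: base = 5 × $2,115 = $10,575. income exceeds $281,400 by $143,500, which is 96 full-or-partial $1,500 increments; reduction = 96 × $45 = $4,320, leaving $6,255.
Luciana ($347,850): Child Care Credit: base = 5 × $2,115 = $10,575. income exceeds $281,400 by $66,450, which is 45 full-or-partial $1,500 increments; reduction = 45 × $45 = $2,025, leaving $8,550.
Difference: |$6,255 − $8,550| = $2,295.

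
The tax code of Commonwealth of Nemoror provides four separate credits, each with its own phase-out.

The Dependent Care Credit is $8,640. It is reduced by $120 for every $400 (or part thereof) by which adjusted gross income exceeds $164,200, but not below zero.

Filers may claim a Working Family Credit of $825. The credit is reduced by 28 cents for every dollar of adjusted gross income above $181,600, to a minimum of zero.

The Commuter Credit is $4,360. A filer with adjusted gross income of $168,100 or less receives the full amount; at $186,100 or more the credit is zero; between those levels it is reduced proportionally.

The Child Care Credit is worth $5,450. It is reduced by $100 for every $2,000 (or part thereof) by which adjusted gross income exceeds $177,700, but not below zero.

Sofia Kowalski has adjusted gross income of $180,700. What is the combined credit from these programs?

Dependent Care Credit: income exceeds $164,200 by $16,500, which is 42 full-or-partial $400 increments; reduction = 42 × $120 = $5,040, leaving $3,600.
Working Family Credit: $180,700 is at or below the $181,600 threshold, so the full $825 applies.
Commuter Credit: $180,700 is $12,600 into a $18,000 phase-out range, leaving 5,400/18,000 of the credit: $4,360 × 5,400/18,000 = $1,308.
Child Care Credit: income exceeds $177,700 by $3,000, which is 2 full-or-partial $2,000 increments; reduction = 2 × $100 = $200, leaving $5,250.
Total: $3,600 + $825 + $1,308 + $5,250 = $10,983.

$10,983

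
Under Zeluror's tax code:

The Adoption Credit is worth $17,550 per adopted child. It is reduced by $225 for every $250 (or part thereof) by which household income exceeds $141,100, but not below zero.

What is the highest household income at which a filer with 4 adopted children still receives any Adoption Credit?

Full credit = 4 × $17,550 = $70,200.
After 311 increments the reduction is 311 × $225 = $69,975, leaving $225; one more increment wipes it out. Increment 311 ends at excess 311 × $250 = $77,750, so the highest qualifying income is $141,100 + $77,750 = $218,850.

$218,850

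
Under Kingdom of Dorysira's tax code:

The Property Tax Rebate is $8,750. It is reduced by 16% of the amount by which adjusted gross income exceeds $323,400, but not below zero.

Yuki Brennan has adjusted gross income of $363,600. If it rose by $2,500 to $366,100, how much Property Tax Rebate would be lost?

At $363,600 — 16% of the $40,200 excess over $323,400 is $6,432; credit = $8,750 − $6,432 = $2,318.
At $366,100 — 16% of the $42,700 excess over $323,400 is $6,832; credit = $8,750 − $6,832 = $1,918.
Lost: $2,318 − $1,918 = $400.

$400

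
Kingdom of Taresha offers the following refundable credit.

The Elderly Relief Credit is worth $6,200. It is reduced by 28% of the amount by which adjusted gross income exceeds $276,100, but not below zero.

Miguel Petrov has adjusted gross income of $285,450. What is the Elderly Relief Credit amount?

Elderly Relief Credit: 28% of the $9,350 excess over $276,100 is $2,618; credit = $6,200 − $2,618 = $3,582.

$3,582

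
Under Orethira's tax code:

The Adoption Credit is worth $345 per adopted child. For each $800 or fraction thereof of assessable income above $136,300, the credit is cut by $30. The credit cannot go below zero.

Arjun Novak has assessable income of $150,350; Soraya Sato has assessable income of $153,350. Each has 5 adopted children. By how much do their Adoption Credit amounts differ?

Arjun ($150,350): Adoption Credit: base = 5 × $345 = $1,725. income exceeds $136,300 by $14,050, which is 18 full-or-partial $800 increments; reduction = 18 × $30 = $540, leaving $1,185.
Soraya ($153,350): Adoption Credit: base = 5 × $345 = $1,725. income exceeds $136,300 by $17,050, which is 22 full-or-partial $800 increments; reduction = 22 × $30 = $660, leaving $1,065.
Difference: |$1,185 − $1,065| = $120.

$120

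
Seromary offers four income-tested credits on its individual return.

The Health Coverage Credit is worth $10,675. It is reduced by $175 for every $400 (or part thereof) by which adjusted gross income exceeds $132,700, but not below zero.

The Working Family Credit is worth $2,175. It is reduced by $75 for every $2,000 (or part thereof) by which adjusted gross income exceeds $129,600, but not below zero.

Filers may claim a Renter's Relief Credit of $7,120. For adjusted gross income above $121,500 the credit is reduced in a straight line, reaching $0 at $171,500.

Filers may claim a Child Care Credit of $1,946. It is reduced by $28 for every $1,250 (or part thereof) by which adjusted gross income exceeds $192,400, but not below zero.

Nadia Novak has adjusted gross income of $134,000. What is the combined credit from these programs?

Health Coverage Credit: income exceeds $132,700 by $1,300, which is 4 full-or-partial $400 increments; reduction = 4 × $175 = $700, leaving $9,975.
Working Family Credit: income exceeds $129,600 by $4,400, which is 3 full-or-partial $2,000 increments; reduction = 3 × $75 = $225, leaving $1,950.
Renter's Relief Credit: $134,000 is $12,500 into a $50,000 phase-out range, leaving 37,500/50,000 of the credit: $7,120 × 37,500/50,000 = $5,340.
Child Care Credit: $134,000 is at or below the $192,400 threshold, so the full $1,946 applies.
Total: $9,975 + $1,950 + $5,340 + $1,946 = $19,211.

$19,211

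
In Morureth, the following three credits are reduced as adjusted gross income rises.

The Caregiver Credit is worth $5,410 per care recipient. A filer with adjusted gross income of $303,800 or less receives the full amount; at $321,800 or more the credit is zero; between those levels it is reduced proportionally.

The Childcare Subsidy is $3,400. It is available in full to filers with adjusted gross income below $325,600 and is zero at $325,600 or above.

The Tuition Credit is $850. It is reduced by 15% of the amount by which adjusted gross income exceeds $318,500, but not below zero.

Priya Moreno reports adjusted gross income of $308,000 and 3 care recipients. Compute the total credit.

$16,693

Caregiver Credit: base = 3 × $5,410 = $16,230. $308,000 is $4,200 into a $18,000 phase-out range, leaving 13,800/18,000 of the credit: $16,230 × 13,800/18,000 = $12,443.
Childcare Subsidy: $308,000 is below the $325,600 cutoff, so the full $3,400 applies.
Tuition Credit: $308,000 is at or below the $318,500 threshold, so the full $850 applies.
Total: $12,443 + $3,400 + $850 = $16,693.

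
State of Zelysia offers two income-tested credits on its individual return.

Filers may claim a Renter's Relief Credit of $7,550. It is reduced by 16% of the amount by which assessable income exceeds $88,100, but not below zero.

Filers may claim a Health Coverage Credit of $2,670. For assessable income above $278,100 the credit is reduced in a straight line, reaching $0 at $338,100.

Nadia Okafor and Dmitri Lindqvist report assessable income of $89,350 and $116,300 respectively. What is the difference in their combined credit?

$4,312

Nadia ($89,350): Renter's Relief Credit: 16% of the $1,250 excess over $88,100 is $200; credit = $7,550 − $200 = $7,350. Health Coverage Credit: $89,350 is at or below the $278,100 threshold, so the full $2,670 applies. total $7,350 + $2,670 = $10,020
Dmitri ($116,300): Renter's Relief Credit: 16% of the $28,200 excess over $88,100 is $4,512; credit = $7,550 − $4,512 = $3,038. Health Coverage Credit: $116,300 is at or below the $278,100 threshold, so the full $2,670 applies. total $3,038 + $2,670 = $5,708
Difference: |$10,020 − $5,708| = $4,312.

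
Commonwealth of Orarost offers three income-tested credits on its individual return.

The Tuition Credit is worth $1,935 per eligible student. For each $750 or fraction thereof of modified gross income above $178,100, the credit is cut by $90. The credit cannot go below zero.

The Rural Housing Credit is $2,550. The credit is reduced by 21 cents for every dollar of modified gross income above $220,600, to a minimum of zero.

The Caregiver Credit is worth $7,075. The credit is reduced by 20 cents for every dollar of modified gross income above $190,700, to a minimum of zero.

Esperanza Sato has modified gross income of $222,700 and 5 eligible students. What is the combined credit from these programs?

$7,059

Tuition Credit: base = 5 × $1,935 = $9,675. income exceeds $178,100 by $44,600, which is 60 full-or-partial $750 increments; reduction = 60 × $90 = $5,400, leaving $4,275.
Rural Housing Credit: 21% of the $2,100 excess over $220,600 is $441; credit = $2,550 − $441 = $2,109.
Caregiver Credit: 20% of the $32,000 excess over $190,700 is $6,400; credit = $7,075 − $6,400 = $675.
Total: $4,275 + $2,109 + $675 = $7,059.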